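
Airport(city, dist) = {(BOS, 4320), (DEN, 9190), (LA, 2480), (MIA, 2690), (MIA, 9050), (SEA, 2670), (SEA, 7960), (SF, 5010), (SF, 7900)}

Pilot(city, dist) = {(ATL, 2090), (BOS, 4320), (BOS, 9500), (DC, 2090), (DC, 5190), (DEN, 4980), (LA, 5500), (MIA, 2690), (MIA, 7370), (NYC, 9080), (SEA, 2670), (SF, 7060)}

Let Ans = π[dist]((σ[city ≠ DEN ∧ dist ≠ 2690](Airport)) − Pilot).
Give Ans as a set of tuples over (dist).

{2480, 5010, 7900, 7960, 9050}

Apply σ_{city ≠ DEN ∧ dist ≠ 2690}; surviving tuples: {(BOS, 4320), (LA, 2480), (MIA, 9050), (SEA, 2670), (SEA, 7960), (SF, 5010), (SF, 7900)}
Taking the difference: {(LA, 2480), (MIA, 9050), (SEA, 7960), (SF, 5010), (SF, 7900)}
π_{dist} gives {2480, 5010, 7900, 7960, 9050}.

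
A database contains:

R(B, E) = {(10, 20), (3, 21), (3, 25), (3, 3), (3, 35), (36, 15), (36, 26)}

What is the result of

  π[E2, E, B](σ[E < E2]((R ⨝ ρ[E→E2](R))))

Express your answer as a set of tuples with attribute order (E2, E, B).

ρ[E→E2]: schema becomes (B, E2); tuples unchanged.
R ⋈ ρ[E→E2](R) (natural join on B): {(10, 20, 20), (3, 21, 21), (3, 21, 25), (3, 21, 3), (3, 21, 35), (3, 25, 21), (3, 25, 25), (3, 25, 3), (3, 25, 35), (3, 3, 21), (3, 3, 25), (3, 3, 3), (3, 3, 35), (3, 35, 21), (3, 35, 25), (3, 35, 3), (3, 35, 35), (36, 15, 15), (36, 15, 26), (36, 26, 15), (36, 26, 26)}
σ[E < E2]: keep tuples satisfying E < E2 → {(3, 21, 25), (3, 21, 35), (3, 25, 35), (3, 3, 21), (3, 3, 25), (3, 3, 35), (36, 15, 26)}
π_{E2, E, B} gives {(21, 3, 3), (25, 21, 3), (25, 3, 3), (26, 15, 36), (35, 21, 3), (35, 25, 3), (35, 3, 3)}.

{(21, 3, 3), (25, 21, 3), (25, 3, 3), (26, 15, 36), (35, 21, 3), (35, 25, 3), (35, 3, 3)}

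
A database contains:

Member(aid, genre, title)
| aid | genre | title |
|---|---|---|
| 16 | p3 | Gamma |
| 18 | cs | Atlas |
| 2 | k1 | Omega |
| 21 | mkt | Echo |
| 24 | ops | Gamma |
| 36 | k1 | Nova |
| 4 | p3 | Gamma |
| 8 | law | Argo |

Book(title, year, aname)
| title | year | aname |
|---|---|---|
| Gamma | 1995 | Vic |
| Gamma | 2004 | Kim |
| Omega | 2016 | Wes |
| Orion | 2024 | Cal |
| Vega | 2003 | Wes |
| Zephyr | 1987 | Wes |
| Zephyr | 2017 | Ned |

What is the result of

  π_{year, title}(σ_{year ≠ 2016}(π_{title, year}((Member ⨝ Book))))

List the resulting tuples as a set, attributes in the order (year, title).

{(1995, Gamma), (2004, Gamma)}

Joining Member and Book on title yields {(16, p3, Gamma, 1995, Vic), (16, p3, Gamma, 2004, Kim), (2, k1, Omega, 2016, Wes), (24, ops, Gamma, 1995, Vic), (24, ops, Gamma, 2004, Kim), (4, p3, Gamma, 1995, Vic), (4, p3, Gamma, 2004, Kim)}.
π_{title, year} gives {(Gamma, 1995), (Gamma, 2004), (Omega, 2016)} (4 duplicate(s) eliminated).
σ[year ≠ 2016]: keep tuples satisfying year ≠ 2016 → {(Gamma, 1995), (Gamma, 2004)}
π_{year, title} gives {(1995, Gamma), (2004, Gamma)}.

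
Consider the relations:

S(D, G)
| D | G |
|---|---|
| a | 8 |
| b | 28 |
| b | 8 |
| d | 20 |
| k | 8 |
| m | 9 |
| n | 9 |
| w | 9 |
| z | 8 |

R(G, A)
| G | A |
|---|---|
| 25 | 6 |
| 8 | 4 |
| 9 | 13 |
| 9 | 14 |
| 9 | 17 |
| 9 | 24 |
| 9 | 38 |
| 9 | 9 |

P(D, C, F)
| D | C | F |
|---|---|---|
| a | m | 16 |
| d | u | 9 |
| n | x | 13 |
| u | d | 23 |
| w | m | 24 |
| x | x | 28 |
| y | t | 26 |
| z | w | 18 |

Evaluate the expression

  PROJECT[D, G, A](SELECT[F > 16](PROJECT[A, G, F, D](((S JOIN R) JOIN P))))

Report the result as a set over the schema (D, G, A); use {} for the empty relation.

{(w, 9, 13), (w, 9, 14), (w, 9, 17), (w, 9, 24), (w, 9, 38), (w, 9, 9), (z, 8, 4)}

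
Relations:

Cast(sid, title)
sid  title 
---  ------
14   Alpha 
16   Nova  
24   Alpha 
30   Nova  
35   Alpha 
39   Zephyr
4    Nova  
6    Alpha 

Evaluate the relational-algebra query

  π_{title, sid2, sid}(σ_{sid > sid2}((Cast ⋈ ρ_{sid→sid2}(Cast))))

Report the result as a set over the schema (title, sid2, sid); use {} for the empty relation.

ρ[sid→sid2]: schema becomes (sid2, title); tuples unchanged.
Joining Cast and ρ_{sid→sid2}(Cast) on title yields {(14, Alpha, 14), (14, Alpha, 24), (14, Alpha, 35), (14, Alpha, 6), (16, Nova, 16), (16, Nova, 30), (16, Nova, 4), (24, Alpha, 14), (24, Alpha, 24), (24, Alpha, 35), (24, Alpha, 6), (30, Nova, 16), (30, Nova, 30), (30, Nova, 4), (35, Alpha, 14), (35, Alpha, 24), (35, Alpha, 35), (35, Alpha, 6), (39, Zephyr, 39), (4, Nova, 16), (4, Nova, 30), (4, Nova, 4), (6, Alpha, 14), (6, Alpha, 24), (6, Alpha, 35), (6, Alpha, 6)}.
σ[sid > sid2]: keep tuples satisfying sid > sid2 → {(14, Alpha, 6), (16, Nova, 4), (24, Alpha, 14), (24, Alpha, 6), (30, Nova, 16), (30, Nova, 4), (35, Alpha, 14), (35, Alpha, 24), (35, Alpha, 6)}
π[title, sid2, sid]: project onto (title, sid2, sid) → {(Alpha, 14, 24), (Alpha, 14, 35), (Alpha, 24, 35), (Alpha, 6, 14), (Alpha, 6, 24), (Alpha, 6, 35), (Nova, 16, 30), (Nova, 4, 16), (Nova, 4, 30)}

{(Alpha, 14, 24), (Alpha, 14, 35), (Alpha, 24, 35), (Alpha, 6, 14), (Alpha, 6, 24), (Alpha, 6, 35), (Nova, 16, 30), (Nova, 4, 16), (Nova, 4, 30)}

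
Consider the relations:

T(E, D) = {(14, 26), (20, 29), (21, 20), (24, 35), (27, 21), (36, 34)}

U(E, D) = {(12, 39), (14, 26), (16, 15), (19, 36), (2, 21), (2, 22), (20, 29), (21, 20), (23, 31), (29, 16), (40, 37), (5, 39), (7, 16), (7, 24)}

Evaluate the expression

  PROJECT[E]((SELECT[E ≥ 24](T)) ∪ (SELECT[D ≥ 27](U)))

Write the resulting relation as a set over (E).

{12, 19, 20, 23, 24, 27, 36, 40, 5}

σ[E ≥ 24]: keep tuples satisfying E ≥ 24 → {(24, 35), (27, 21), (36, 34)}
σ[D ≥ 27]: keep tuples satisfying D ≥ 27 → {(12, 39), (19, 36), (20, 29), (23, 31), (40, 37), (5, 39)}
Set union of the two operands is {(12, 39), (19, 36), (20, 29), (23, 31), (24, 35), (27, 21), (36, 34), (40, 37), (5, 39)}.
Projecting to E: {12, 19, 20, 23, 24, 27, 36, 40, 5}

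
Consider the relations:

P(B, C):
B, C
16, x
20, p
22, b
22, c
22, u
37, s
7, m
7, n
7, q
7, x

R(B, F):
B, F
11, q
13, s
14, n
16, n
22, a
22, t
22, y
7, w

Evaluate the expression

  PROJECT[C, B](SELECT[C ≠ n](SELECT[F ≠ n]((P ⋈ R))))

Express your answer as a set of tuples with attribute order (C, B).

{(b, 22), (c, 22), (m, 7), (q, 7), (u, 22), (x, 7)}

Natural join on B: {(16, x, n), (22, b, a), (22, b, t), (22, b, y), (22, c, a), (22, c, t), (22, c, y), (22, u, a), (22, u, t), (22, u, y), (7, m, w), (7, n, w), (7, q, w), (7, x, w)}
Apply σ_{F ≠ n}; surviving tuples: {(22, b, a), (22, b, t), (22, b, y), (22, c, a), (22, c, t), (22, c, y), (22, u, a), (22, u, t), (22, u, y), (7, m, w), (7, n, w), (7, q, w), (7, x, w)}
Apply σ_{C ≠ n}; surviving tuples: {(22, b, a), (22, b, t), (22, b, y), (22, c, a), (22, c, t), (22, c, y), (22, u, a), (22, u, t), (22, u, y), (7, m, w), (7, q, w), (7, x, w)}
Projecting to C, B (6 duplicate(s) eliminated): {(b, 22), (c, 22), (m, 7), (q, 7), (u, 22), (x, 7)}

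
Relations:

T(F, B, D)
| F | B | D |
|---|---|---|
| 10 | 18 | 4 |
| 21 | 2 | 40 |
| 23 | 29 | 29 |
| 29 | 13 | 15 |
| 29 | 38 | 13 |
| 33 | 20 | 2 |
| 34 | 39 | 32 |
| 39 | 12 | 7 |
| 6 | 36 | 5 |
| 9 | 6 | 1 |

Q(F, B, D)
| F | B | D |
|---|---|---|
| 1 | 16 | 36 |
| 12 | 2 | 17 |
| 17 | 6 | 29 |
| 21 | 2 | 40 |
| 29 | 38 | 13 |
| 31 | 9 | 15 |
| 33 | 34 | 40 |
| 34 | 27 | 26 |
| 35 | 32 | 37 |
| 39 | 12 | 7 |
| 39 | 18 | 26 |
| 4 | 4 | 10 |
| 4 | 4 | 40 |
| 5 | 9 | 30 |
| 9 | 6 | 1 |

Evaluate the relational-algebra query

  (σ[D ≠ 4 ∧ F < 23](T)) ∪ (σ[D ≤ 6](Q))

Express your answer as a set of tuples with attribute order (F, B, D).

{(21, 2, 40), (6, 36, 5), (9, 6, 1)}

σ[D ≠ 4 ∧ F < 23]: keep tuples satisfying D ≠ 4 ∧ F < 23 → {(21, 2, 40), (6, 36, 5), (9, 6, 1)}
σ[D ≤ 6]: keep tuples satisfying D ≤ 6 → {(9, 6, 1)}
Taking the union: {(21, 2, 40), (6, 36, 5), (9, 6, 1)}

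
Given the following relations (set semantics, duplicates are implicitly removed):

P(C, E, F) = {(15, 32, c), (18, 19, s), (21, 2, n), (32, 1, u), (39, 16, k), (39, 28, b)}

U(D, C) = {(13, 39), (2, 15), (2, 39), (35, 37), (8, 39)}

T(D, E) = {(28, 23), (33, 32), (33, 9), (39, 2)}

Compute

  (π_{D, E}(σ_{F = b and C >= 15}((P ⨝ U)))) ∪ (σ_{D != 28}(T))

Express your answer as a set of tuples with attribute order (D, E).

Natural join on C: {(15, 32, c, 2), (39, 16, k, 13), (39, 16, k, 2), (39, 16, k, 8), (39, 28, b, 13), (39, 28, b, 2), (39, 28, b, 8)}
σ[F = b and C >= 15]: keep tuples satisfying F = b and C >= 15 → {(39, 28, b, 13), (39, 28, b, 2), (39, 28, b, 8)}
π_{D, E} gives {(13, 28), (2, 28), (8, 28)}.
σ[D != 28]: keep tuples satisfying D != 28 → {(33, 32), (33, 9), (39, 2)}
Taking the union: {(13, 28), (2, 28), (33, 32), (33, 9), (39, 2), (8, 28)}

{(13, 28), (2, 28), (33, 32), (33, 9), (39, 2), (8, 28)}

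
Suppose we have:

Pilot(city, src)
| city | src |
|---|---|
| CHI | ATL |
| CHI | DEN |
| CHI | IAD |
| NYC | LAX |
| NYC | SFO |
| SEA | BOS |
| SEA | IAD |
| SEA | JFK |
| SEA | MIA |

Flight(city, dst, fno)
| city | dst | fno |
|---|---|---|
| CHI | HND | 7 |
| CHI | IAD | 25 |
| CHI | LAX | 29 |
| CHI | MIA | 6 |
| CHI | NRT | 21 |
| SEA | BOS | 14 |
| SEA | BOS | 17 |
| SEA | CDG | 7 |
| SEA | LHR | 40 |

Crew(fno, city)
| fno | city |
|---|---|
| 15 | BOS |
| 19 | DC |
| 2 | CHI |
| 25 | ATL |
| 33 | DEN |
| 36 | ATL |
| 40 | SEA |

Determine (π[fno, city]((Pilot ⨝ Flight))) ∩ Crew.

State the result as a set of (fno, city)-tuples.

{(40, SEA)}

Natural join on city: {(CHI, ATL, HND, 7), (CHI, ATL, IAD, 25), (CHI, ATL, LAX, 29), (CHI, ATL, MIA, 6), (CHI, ATL, NRT, 21), (CHI, DEN, HND, 7), (CHI, DEN, IAD, 25), (CHI, DEN, LAX, 29), (CHI, DEN, MIA, 6), (CHI, DEN, NRT, 21), (CHI, IAD, HND, 7), (CHI, IAD, IAD, 25), (CHI, IAD, LAX, 29), (CHI, IAD, MIA, 6), (CHI, IAD, NRT, 21), (SEA, BOS, BOS, 14), (SEA, BOS, BOS, 17), (SEA, BOS, CDG, 7), (SEA, BOS, LHR, 40), (SEA, IAD, BOS, 14), (SEA, IAD, BOS, 17), (SEA, IAD, CDG, 7), (SEA, IAD, LHR, 40), (SEA, JFK, BOS, 14), (SEA, JFK, BOS, 17), (SEA, JFK, CDG, 7), (SEA, JFK, LHR, 40), (SEA, MIA, BOS, 14), (SEA, MIA, BOS, 17), (SEA, MIA, CDG, 7), (SEA, MIA, LHR, 40)}
Keep only column(s) fno, city (22 duplicate(s) eliminated): {(14, SEA), (17, SEA), (21, CHI), (25, CHI), (29, CHI), (40, SEA), (6, CHI), (7, CHI), (7, SEA)}
Taking the intersection: {(40, SEA)}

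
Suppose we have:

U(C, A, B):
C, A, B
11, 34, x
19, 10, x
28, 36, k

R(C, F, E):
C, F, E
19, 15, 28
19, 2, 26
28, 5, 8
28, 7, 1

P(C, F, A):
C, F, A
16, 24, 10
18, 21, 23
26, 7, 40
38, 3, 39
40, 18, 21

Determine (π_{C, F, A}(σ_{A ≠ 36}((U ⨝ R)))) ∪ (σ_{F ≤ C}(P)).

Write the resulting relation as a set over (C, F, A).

{(19, 15, 10), (19, 2, 10), (26, 7, 40), (38, 3, 39), (40, 18, 21)}

Natural join on C: {(19, 10, x, 15, 28), (19, 10, x, 2, 26), (28, 36, k, 5, 8), (28, 36, k, 7, 1)}
Apply σ_{A ≠ 36}; surviving tuples: {(19, 10, x, 15, 28), (19, 10, x, 2, 26)}
π[C, F, A]: project onto (C, F, A) → {(19, 15, 10), (19, 2, 10)}
Apply σ_{F ≤ C}; surviving tuples: {(26, 7, 40), (38, 3, 39), (40, 18, 21)}
Set union of the two operands is {(19, 15, 10), (19, 2, 10), (26, 7, 40), (38, 3, 39), (40, 18, 21)}.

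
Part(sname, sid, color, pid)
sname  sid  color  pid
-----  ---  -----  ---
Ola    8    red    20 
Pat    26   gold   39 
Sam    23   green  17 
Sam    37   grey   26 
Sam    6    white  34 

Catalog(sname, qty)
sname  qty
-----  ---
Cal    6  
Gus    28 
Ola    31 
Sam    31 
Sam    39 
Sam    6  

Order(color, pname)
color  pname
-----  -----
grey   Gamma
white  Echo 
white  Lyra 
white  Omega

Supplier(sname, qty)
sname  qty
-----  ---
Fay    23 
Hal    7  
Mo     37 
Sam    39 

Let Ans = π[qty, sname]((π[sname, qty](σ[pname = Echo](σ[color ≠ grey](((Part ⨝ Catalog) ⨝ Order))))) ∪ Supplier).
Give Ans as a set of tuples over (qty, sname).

{(23, Fay), (31, Sam), (37, Mo), (39, Sam), (6, Sam), (7, Hal)}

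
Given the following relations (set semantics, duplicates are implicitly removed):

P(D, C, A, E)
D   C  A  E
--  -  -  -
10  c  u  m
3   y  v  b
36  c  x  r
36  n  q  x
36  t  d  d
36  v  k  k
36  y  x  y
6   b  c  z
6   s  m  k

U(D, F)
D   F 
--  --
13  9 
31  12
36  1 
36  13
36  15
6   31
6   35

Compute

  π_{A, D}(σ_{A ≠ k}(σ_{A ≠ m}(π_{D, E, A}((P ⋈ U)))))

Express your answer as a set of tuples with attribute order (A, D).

{(c, 6), (d, 36), (q, 36), (x, 36)}

Joining P and U on D yields {(36, c, x, r, 1), (36, c, x, r, 13), (36, c, x, r, 15), (36, n, q, x, 1), (36, n, q, x, 13), (36, n, q, x, 15), (36, t, d, d, 1), (36, t, d, d, 13), (36, t, d, d, 15), (36, v, k, k, 1), (36, v, k, k, 13), (36, v, k, k, 15), (36, y, x, y, 1), (36, y, x, y, 13), (36, y, x, y, 15), (6, b, c, z, 31), (6, b, c, z, 35), (6, s, m, k, 31), (6, s, m, k, 35)}.
Keep only column(s) D, E, A (12 duplicate(s) eliminated): {(36, d, d), (36, k, k), (36, r, x), (36, x, q), (36, y, x), (6, k, m), (6, z, c)}
Apply σ_{A ≠ m}; surviving tuples: {(36, d, d), (36, k, k), (36, r, x), (36, x, q), (36, y, x), (6, z, c)}
Apply σ_{A ≠ k}; surviving tuples: {(36, d, d), (36, r, x), (36, x, q), (36, y, x), (6, z, c)}
Keep only column(s) A, D (1 duplicate(s) eliminated): {(c, 6), (d, 36), (q, 36), (x, 36)}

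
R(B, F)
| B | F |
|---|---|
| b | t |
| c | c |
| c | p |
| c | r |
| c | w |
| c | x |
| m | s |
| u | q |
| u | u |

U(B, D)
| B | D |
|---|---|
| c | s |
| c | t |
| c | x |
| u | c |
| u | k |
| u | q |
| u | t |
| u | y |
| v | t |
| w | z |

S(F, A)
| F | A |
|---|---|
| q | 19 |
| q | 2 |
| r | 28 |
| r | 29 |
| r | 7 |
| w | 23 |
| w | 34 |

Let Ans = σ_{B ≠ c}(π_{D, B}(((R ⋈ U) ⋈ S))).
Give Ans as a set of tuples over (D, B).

{(c, u), (k, u), (q, u), (t, u), (y, u)}

R ⋈ U (natural join on B): {(c, c, s), (c, c, t), (c, c, x), (c, p, s), (c, p, t), (c, p, x), (c, r, s), (c, r, t), (c, r, x), (c, w, s), (c, w, t), (c, w, x), (c, x, s), (c, x, t), (c, x, x), (u, q, c), (u, q, k), (u, q, q), (u, q, t), (u, q, y), (u, u, c), (u, u, k), (u, u, q), (u, u, t), (u, u, y)}
(R ⋈ U) ⋈ S (natural join on F): {(c, r, s, 28), (c, r, s, 29), (c, r, s, 7), (c, r, t, 28), (c, r, t, 29), (c, r, t, 7), (c, r, x, 28), (c, r, x, 29), (c, r, x, 7), (c, w, s, 23), (c, w, s, 34), (c, w, t, 23), (c, w, t, 34), (c, w, x, 23), (c, w, x, 34), (u, q, c, 19), (u, q, c, 2), (u, q, k, 19), (u, q, k, 2), (u, q, q, 19), (u, q, q, 2), (u, q, t, 19), (u, q, t, 2), (u, q, y, 19), (u, q, y, 2)}
Projecting to D, B (17 duplicate(s) eliminated): {(c, u), (k, u), (q, u), (s, c), (t, c), (t, u), (x, c), (y, u)}
Filtering on B ≠ c leaves {(c, u), (k, u), (q, u), (t, u), (y, u)}.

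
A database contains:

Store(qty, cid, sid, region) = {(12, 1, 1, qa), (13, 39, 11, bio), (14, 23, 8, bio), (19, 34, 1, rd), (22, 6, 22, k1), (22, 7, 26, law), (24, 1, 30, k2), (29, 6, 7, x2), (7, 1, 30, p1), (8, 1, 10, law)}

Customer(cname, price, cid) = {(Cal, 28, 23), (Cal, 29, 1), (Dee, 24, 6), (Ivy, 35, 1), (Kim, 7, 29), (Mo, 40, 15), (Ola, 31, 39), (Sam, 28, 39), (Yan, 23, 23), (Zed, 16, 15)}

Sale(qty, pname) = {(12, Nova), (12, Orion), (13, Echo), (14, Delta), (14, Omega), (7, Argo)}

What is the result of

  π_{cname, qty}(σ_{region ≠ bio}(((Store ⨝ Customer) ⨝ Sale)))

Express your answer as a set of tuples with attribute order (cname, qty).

Joining Store and Customer on cid yields {(12, 1, 1, qa, Cal, 29), (12, 1, 1, qa, Ivy, 35), (13, 39, 11, bio, Ola, 31), (13, 39, 11, bio, Sam, 28), (14, 23, 8, bio, Cal, 28), (14, 23, 8, bio, Yan, 23), (22, 6, 22, k1, Dee, 24), (24, 1, 30, k2, Cal, 29), (24, 1, 30, k2, Ivy, 35), (29, 6, 7, x2, Dee, 24), (7, 1, 30, p1, Cal, 29), (7, 1, 30, p1, Ivy, 35), (8, 1, 10, law, Cal, 29), (8, 1, 10, law, Ivy, 35)}.
Joining (Store ⨝ Customer) and Sale on qty yields {(12, 1, 1, qa, Cal, 29, Nova), (12, 1, 1, qa, Cal, 29, Orion), (12, 1, 1, qa, Ivy, 35, Nova), (12, 1, 1, qa, Ivy, 35, Orion), (13, 39, 11, bio, Ola, 31, Echo), (13, 39, 11, bio, Sam, 28, Echo), (14, 23, 8, bio, Cal, 28, Delta), (14, 23, 8, bio, Cal, 28, Omega), (14, 23, 8, bio, Yan, 23, Delta), (14, 23, 8, bio, Yan, 23, Omega), (7, 1, 30, p1, Cal, 29, Argo), (7, 1, 30, p1, Ivy, 35, Argo)}.
Selection region ≠ bio: {(12, 1, 1, qa, Cal, 29, Nova), (12, 1, 1, qa, Cal, 29, Orion), (12, 1, 1, qa, Ivy, 35, Nova), (12, 1, 1, qa, Ivy, 35, Orion), (7, 1, 30, p1, Cal, 29, Argo), (7, 1, 30, p1, Ivy, 35, Argo)}
Projecting to cname, qty (2 duplicate(s) eliminated): {(Cal, 12), (Cal, 7), (Ivy, 12), (Ivy, 7)}

{(Cal, 12), (Cal, 7), (Ivy, 12), (Ivy, 7)}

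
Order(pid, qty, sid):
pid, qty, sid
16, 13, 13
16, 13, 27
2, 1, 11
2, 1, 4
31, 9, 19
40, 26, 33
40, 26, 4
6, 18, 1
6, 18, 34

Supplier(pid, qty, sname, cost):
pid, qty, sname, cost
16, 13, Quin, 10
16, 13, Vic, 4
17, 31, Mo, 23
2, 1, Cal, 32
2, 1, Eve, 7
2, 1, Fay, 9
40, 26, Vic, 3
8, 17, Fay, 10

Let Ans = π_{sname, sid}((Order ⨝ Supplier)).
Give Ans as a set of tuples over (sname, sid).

{(Cal, 11), (Cal, 4), (Eve, 11), (Eve, 4), (Fay, 11), (Fay, 4), (Quin, 13), (Quin, 27), (Vic, 13), (Vic, 27), (Vic, 33), (Vic, 4)}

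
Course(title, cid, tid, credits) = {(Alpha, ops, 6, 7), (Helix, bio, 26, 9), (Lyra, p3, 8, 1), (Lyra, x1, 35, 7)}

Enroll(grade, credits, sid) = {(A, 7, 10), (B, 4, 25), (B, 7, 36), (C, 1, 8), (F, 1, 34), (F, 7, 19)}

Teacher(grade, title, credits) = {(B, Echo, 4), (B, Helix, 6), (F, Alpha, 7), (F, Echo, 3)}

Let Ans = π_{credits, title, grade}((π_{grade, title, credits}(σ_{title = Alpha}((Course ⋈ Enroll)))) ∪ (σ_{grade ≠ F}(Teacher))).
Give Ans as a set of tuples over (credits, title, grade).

Natural join on credits: {(Alpha, ops, 6, 7, A, 10), (Alpha, ops, 6, 7, B, 36), (Alpha, ops, 6, 7, F, 19), (Lyra, p3, 8, 1, C, 8), (Lyra, p3, 8, 1, F, 34), (Lyra, x1, 35, 7, A, 10), (Lyra, x1, 35, 7, B, 36), (Lyra, x1, 35, 7, F, 19)}
σ[title = Alpha]: keep tuples satisfying title = Alpha → {(Alpha, ops, 6, 7, A, 10), (Alpha, ops, 6, 7, B, 36), (Alpha, ops, 6, 7, F, 19)}
π[grade, title, credits]: project onto (grade, title, credits) → {(A, Alpha, 7), (B, Alpha, 7), (F, Alpha, 7)}
σ[grade ≠ F]: keep tuples satisfying grade ≠ F → {(B, Echo, 4), (B, Helix, 6)}
Union: {(A, Alpha, 7), (B, Alpha, 7), (F, Alpha, 7)} with {(B, Echo, 4), (B, Helix, 6)} → {(A, Alpha, 7), (B, Alpha, 7), (B, Echo, 4), (B, Helix, 6), (F, Alpha, 7)}
π[credits, title, grade]: project onto (credits, title, grade) → {(4, Echo, B), (6, Helix, B), (7, Alpha, A), (7, Alpha, B), (7, Alpha, F)}

{(4, Echo, B), (6, Helix, B), (7, Alpha, A), (7, Alpha, B), (7, Alpha, F)}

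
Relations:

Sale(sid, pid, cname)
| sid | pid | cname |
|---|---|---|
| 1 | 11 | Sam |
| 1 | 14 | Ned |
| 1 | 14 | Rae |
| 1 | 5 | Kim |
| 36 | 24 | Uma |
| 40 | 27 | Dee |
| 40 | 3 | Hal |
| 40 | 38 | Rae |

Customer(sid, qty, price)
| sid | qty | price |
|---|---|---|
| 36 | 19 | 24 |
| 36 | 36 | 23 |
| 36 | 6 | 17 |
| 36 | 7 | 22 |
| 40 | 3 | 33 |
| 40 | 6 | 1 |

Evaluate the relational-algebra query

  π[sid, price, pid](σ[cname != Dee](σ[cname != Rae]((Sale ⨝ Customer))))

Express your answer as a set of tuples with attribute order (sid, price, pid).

{(36, 17, 24), (36, 22, 24), (36, 23, 24), (36, 24, 24), (40, 1, 3), (40, 33, 3)}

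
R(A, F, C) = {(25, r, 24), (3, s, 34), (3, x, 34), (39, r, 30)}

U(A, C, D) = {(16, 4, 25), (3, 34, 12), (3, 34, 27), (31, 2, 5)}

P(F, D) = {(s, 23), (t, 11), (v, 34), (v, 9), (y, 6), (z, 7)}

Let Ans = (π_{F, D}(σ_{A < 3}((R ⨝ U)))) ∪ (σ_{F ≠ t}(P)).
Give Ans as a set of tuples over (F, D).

{(s, 23), (v, 34), (v, 9), (y, 6), (z, 7)}

Joining R and U on A, C yields {(3, s, 34, 12), (3, s, 34, 27), (3, x, 34, 12), (3, x, 34, 27)}.
σ[A < 3]: keep tuples satisfying A < 3 → {}
Keep only column(s) F, D: {}
σ[F ≠ t]: keep tuples satisfying F ≠ t → {(s, 23), (v, 34), (v, 9), (y, 6), (z, 7)}
Taking the union: {(s, 23), (v, 34), (v, 9), (y, 6), (z, 7)}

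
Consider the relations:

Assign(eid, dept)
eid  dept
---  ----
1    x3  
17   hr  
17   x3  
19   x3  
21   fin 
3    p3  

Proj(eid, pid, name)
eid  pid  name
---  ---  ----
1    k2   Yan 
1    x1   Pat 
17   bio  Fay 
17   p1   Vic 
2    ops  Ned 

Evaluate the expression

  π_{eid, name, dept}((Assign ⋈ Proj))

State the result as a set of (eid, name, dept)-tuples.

Joining Assign and Proj on eid yields {(1, x3, k2, Yan), (1, x3, x1, Pat), (17, hr, bio, Fay), (17, hr, p1, Vic), (17, x3, bio, Fay), (17, x3, p1, Vic)}.
Keep only column(s) eid, name, dept: {(1, Pat, x3), (1, Yan, x3), (17, Fay, hr), (17, Fay, x3), (17, Vic, hr), (17, Vic, x3)}

{(1, Pat, x3), (1, Yan, x3), (17, Fay, hr), (17, Fay, x3), (17, Vic, hr), (17, Vic, x3)}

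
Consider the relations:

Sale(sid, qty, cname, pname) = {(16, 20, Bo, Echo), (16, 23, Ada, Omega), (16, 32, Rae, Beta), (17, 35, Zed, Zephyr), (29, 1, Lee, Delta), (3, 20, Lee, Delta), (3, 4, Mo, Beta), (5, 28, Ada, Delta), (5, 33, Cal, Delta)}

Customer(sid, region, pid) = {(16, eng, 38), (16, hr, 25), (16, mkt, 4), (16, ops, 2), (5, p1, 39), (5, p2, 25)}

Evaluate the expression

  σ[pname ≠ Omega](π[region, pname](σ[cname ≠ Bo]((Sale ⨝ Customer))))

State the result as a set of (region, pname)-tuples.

{(eng, Beta), (hr, Beta), (mkt, Beta), (ops, Beta), (p1, Delta), (p2, Delta)}

Natural join on sid: {(16, 20, Bo, Echo, eng, 38), (16, 20, Bo, Echo, hr, 25), (16, 20, Bo, Echo, mkt, 4), (16, 20, Bo, Echo, ops, 2), (16, 23, Ada, Omega, eng, 38), (16, 23, Ada, Omega, hr, 25), (16, 23, Ada, Omega, mkt, 4), (16, 23, Ada, Omega, ops, 2), (16, 32, Rae, Beta, eng, 38), (16, 32, Rae, Beta, hr, 25), (16, 32, Rae, Beta, mkt, 4), (16, 32, Rae, Beta, ops, 2), (5, 28, Ada, Delta, p1, 39), (5, 28, Ada, Delta, p2, 25), (5, 33, Cal, Delta, p1, 39), (5, 33, Cal, Delta, p2, 25)}
σ[cname ≠ Bo]: keep tuples satisfying cname ≠ Bo → {(16, 23, Ada, Omega, eng, 38), (16, 23, Ada, Omega, hr, 25), (16, 23, Ada, Omega, mkt, 4), (16, 23, Ada, Omega, ops, 2), (16, 32, Rae, Beta, eng, 38), (16, 32, Rae, Beta, hr, 25), (16, 32, Rae, Beta, mkt, 4), (16, 32, Rae, Beta, ops, 2), (5, 28, Ada, Delta, p1, 39), (5, 28, Ada, Delta, p2, 25), (5, 33, Cal, Delta, p1, 39), (5, 33, Cal, Delta, p2, 25)}
π[region, pname]: project onto (region, pname) (2 duplicate(s) eliminated) → {(eng, Beta), (eng, Omega), (hr, Beta), (hr, Omega), (mkt, Beta), (mkt, Omega), (ops, Beta), (ops, Omega), (p1, Delta), (p2, Delta)}
σ[pname ≠ Omega]: keep tuples satisfying pname ≠ Omega → {(eng, Beta), (hr, Beta), (mkt, Beta), (ops, Beta), (p1, Delta), (p2, Delta)}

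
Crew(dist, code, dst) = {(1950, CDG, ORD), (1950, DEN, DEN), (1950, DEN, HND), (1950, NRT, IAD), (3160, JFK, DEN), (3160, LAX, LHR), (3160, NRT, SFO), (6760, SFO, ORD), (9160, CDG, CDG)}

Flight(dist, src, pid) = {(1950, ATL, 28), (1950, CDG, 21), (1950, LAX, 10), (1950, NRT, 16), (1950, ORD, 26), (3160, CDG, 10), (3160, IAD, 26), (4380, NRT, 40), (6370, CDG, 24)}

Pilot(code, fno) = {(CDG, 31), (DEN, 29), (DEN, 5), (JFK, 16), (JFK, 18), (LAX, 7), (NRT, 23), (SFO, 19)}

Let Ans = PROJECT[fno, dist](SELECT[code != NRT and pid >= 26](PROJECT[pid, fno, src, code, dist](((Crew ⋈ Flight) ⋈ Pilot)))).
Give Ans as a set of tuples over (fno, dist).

{(16, 3160), (18, 3160), (29, 1950), (31, 1950), (5, 1950), (7, 3160)}

Crew ⋈ Flight (natural join on dist): {(1950, CDG, ORD, ATL, 28), (1950, CDG, ORD, CDG, 21), (1950, CDG, ORD, LAX, 10), (1950, CDG, ORD, NRT, 16), (1950, CDG, ORD, ORD, 26), (1950, DEN, DEN, ATL, 28), (1950, DEN, DEN, CDG, 21), (1950, DEN, DEN, LAX, 10), (1950, DEN, DEN, NRT, 16), (1950, DEN, DEN, ORD, 26), (1950, DEN, HND, ATL, 28), (1950, DEN, HND, CDG, 21), (1950, DEN, HND, LAX, 10), (1950, DEN, HND, NRT, 16), (1950, DEN, HND, ORD, 26), (1950, NRT, IAD, ATL, 28), (1950, NRT, IAD, CDG, 21), (1950, NRT, IAD, LAX, 10), (1950, NRT, IAD, NRT, 16), (1950, NRT, IAD, ORD, 26), (3160, JFK, DEN, CDG, 10), (3160, JFK, DEN, IAD, 26), (3160, LAX, LHR, CDG, 10), (3160, LAX, LHR, IAD, 26), (3160, NRT, SFO, CDG, 10), (3160, NRT, SFO, IAD, 26)}
(Crew ⋈ Flight) ⋈ Pilot (natural join on code): {(1950, CDG, ORD, ATL, 28, 31), (1950, CDG, ORD, CDG, 21, 31), (1950, CDG, ORD, LAX, 10, 31), (1950, CDG, ORD, NRT, 16, 31), (1950, CDG, ORD, ORD, 26, 31), (1950, DEN, DEN, ATL, 28, 29), (1950, DEN, DEN, ATL, 28, 5), (1950, DEN, DEN, CDG, 21, 29), (1950, DEN, DEN, CDG, 21, 5), (1950, DEN, DEN, LAX, 10, 29), (1950, DEN, DEN, LAX, 10, 5), (1950, DEN, DEN, NRT, 16, 29), (1950, DEN, DEN, NRT, 16, 5), (1950, DEN, DEN, ORD, 26, 29), (1950, DEN, DEN, ORD, 26, 5), (1950, DEN, HND, ATL, 28, 29), (1950, DEN, HND, ATL, 28, 5), (1950, DEN, HND, CDG, 21, 29), (1950, DEN, HND, CDG, 21, 5), (1950, DEN, HND, LAX, 10, 29), (1950, DEN, HND, LAX, 10, 5), (1950, DEN, HND, NRT, 16, 29), (1950, DEN, HND, NRT, 16, 5), (1950, DEN, HND, ORD, 26, 29), (1950, DEN, HND, ORD, 26, 5), (1950, NRT, IAD, ATL, 28, 23), (1950, NRT, IAD, CDG, 21, 23), (1950, NRT, IAD, LAX, 10, 23), (1950, NRT, IAD, NRT, 16, 23), (1950, NRT, IAD, ORD, 26, 23), (3160, JFK, DEN, CDG, 10, 16), (3160, JFK, DEN, CDG, 10, 18), (3160, JFK, DEN, IAD, 26, 16), (3160, JFK, DEN, IAD, 26, 18), (3160, LAX, LHR, CDG, 10, 7), (3160, LAX, LHR, IAD, 26, 7), (3160, NRT, SFO, CDG, 10, 23), (3160, NRT, SFO, IAD, 26, 23)}
π[pid, fno, src, code, dist]: project onto (pid, fno, src, code, dist) (10 duplicate(s) eliminated) → {(10, 16, CDG, JFK, 3160), (10, 18, CDG, JFK, 3160), (10, 23, CDG, NRT, 3160), (10, 23, LAX, NRT, 1950), (10, 29, LAX, DEN, 1950), (10, 31, LAX, CDG, 1950), (10, 5, LAX, DEN, 1950), (10, 7, CDG, LAX, 3160), (16, 23, NRT, NRT, 1950), (16, 29, NRT, DEN, 1950), (16, 31, NRT, CDG, 1950), (16, 5, NRT, DEN, 1950), (21, 23, CDG, NRT, 1950), (21, 29, CDG, DEN, 1950), (21, 31, CDG, CDG, 1950), (21, 5, CDG, DEN, 1950), (26, 16, IAD, JFK, 3160), (26, 18, IAD, JFK, 3160), (26, 23, IAD, NRT, 3160), (26, 23, ORD, NRT, 1950), (26, 29, ORD, DEN, 1950), (26, 31, ORD, CDG, 1950), (26, 5, ORD, DEN, 1950), (26, 7, IAD, LAX, 3160), (28, 23, ATL, NRT, 1950), (28, 29, ATL, DEN, 1950), (28, 31, ATL, CDG, 1950), (28, 5, ATL, DEN, 1950)}
Selection code != NRT and pid >= 26: {(26, 16, IAD, JFK, 3160), (26, 18, IAD, JFK, 3160), (26, 29, ORD, DEN, 1950), (26, 31, ORD, CDG, 1950), (26, 5, ORD, DEN, 1950), (26, 7, IAD, LAX, 3160), (28, 29, ATL, DEN, 1950), (28, 31, ATL, CDG, 1950), (28, 5, ATL, DEN, 1950)}
π[fno, dist]: project onto (fno, dist) (3 duplicate(s) eliminated) → {(16, 3160), (18, 3160), (29, 1950), (31, 1950), (5, 1950), (7, 3160)}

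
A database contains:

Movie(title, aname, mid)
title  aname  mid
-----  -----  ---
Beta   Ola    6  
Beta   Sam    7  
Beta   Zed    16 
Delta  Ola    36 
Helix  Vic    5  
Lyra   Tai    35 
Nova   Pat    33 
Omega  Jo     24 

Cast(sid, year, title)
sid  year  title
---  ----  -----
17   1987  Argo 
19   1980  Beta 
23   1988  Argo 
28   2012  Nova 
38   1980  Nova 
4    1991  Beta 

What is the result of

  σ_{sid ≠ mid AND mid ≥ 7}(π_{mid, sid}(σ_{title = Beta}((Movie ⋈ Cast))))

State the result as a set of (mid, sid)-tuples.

{(16, 19), (16, 4), (7, 19), (7, 4)}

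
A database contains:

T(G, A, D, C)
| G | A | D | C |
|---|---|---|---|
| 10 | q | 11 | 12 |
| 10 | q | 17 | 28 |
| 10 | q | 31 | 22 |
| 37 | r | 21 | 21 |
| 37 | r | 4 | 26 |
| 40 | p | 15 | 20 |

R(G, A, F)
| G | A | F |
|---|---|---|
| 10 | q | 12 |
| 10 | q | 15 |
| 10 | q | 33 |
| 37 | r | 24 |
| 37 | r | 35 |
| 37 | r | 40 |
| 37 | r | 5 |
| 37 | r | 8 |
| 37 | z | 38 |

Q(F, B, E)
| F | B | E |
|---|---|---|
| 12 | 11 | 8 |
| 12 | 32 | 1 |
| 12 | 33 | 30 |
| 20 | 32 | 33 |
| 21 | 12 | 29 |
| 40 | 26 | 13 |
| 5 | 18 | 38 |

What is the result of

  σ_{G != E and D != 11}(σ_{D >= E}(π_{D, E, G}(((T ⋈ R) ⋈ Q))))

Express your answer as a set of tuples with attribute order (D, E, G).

Natural join on G, A: {(10, q, 11, 12, 12), (10, q, 11, 12, 15), (10, q, 11, 12, 33), (10, q, 17, 28, 12), (10, q, 17, 28, 15), (10, q, 17, 28, 33), (10, q, 31, 22, 12), (10, q, 31, 22, 15), (10, q, 31, 22, 33), (37, r, 21, 21, 24), (37, r, 21, 21, 35), (37, r, 21, 21, 40), (37, r, 21, 21, 5), (37, r, 21, 21, 8), (37, r, 4, 26, 24), (37, r, 4, 26, 35), (37, r, 4, 26, 40), (37, r, 4, 26, 5), (37, r, 4, 26, 8)}
Natural join on F: {(10, q, 11, 12, 12, 11, 8), (10, q, 11, 12, 12, 32, 1), (10, q, 11, 12, 12, 33, 30), (10, q, 17, 28, 12, 11, 8), (10, q, 17, 28, 12, 32, 1), (10, q, 17, 28, 12, 33, 30), (10, q, 31, 22, 12, 11, 8), (10, q, 31, 22, 12, 32, 1), (10, q, 31, 22, 12, 33, 30), (37, r, 21, 21, 40, 26, 13), (37, r, 21, 21, 5, 18, 38), (37, r, 4, 26, 40, 26, 13), (37, r, 4, 26, 5, 18, 38)}
π_{D, E, G} gives {(11, 1, 10), (11, 30, 10), (11, 8, 10), (17, 1, 10), (17, 30, 10), (17, 8, 10), (21, 13, 37), (21, 38, 37), (31, 1, 10), (31, 30, 10), (31, 8, 10), (4, 13, 37), (4, 38, 37)}.
Filtering on D >= E leaves {(11, 1, 10), (11, 8, 10), (17, 1, 10), (17, 8, 10), (21, 13, 37), (31, 1, 10), (31, 30, 10), (31, 8, 10)}.
Filtering on G != E and D != 11 leaves {(17, 1, 10), (17, 8, 10), (21, 13, 37), (31, 1, 10), (31, 30, 10), (31, 8, 10)}.

{(17, 1, 10), (17, 8, 10), (21, 13, 37), (31, 1, 10), (31, 30, 10), (31, 8, 10)}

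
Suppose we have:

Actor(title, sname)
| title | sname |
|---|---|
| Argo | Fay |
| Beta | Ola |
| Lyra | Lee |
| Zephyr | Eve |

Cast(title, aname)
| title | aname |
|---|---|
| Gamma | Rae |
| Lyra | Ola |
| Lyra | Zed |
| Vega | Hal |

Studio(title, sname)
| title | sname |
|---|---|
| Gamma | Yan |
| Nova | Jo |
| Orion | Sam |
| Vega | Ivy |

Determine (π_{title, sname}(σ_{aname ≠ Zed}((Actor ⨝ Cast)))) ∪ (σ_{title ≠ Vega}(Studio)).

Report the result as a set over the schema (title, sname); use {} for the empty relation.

{(Gamma, Yan), (Lyra, Lee), (Nova, Jo), (Orion, Sam)}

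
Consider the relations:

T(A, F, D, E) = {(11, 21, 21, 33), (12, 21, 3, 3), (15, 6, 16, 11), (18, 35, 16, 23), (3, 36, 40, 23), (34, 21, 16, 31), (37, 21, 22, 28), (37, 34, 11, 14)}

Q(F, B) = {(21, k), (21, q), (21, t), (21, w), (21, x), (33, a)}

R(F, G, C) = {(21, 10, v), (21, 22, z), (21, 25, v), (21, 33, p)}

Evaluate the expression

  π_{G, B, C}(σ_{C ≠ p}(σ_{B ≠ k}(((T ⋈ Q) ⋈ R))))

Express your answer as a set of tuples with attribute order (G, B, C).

{(10, q, v), (10, t, v), (10, w, v), (10, x, v), (22, q, z), (22, t, z), (22, w, z), (22, x, z), (25, q, v), (25, t, v), (25, w, v), (25, x, v)}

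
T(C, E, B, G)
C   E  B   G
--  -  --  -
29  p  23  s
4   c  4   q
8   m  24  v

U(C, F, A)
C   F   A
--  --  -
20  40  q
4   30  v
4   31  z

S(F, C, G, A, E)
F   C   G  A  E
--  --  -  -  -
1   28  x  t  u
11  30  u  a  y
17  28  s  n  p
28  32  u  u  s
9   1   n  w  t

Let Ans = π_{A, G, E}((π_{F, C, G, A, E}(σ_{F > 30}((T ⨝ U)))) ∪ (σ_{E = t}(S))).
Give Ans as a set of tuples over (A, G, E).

{(w, n, t), (z, q, c)}

Natural join on C: {(4, c, 4, q, 30, v), (4, c, 4, q, 31, z)}
Filtering on F > 30 leaves {(4, c, 4, q, 31, z)}.
Projecting to F, C, G, A, E: {(31, 4, q, z, c)}
Filtering on E = t leaves {(9, 1, n, w, t)}.
Union: {(31, 4, q, z, c)} with {(9, 1, n, w, t)} → {(31, 4, q, z, c), (9, 1, n, w, t)}
Projecting to A, G, E: {(w, n, t), (z, q, c)}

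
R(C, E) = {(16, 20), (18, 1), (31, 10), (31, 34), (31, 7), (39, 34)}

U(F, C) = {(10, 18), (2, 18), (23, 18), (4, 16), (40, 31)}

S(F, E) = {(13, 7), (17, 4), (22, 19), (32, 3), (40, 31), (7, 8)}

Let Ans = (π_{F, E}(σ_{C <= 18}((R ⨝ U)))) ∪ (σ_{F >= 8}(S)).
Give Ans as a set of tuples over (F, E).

R ⋈ U (natural join on C): {(16, 20, 4), (18, 1, 10), (18, 1, 2), (18, 1, 23), (31, 10, 40), (31, 34, 40), (31, 7, 40)}
Filtering on C <= 18 leaves {(16, 20, 4), (18, 1, 10), (18, 1, 2), (18, 1, 23)}.
π_{F, E} gives {(10, 1), (2, 1), (23, 1), (4, 20)}.
Filtering on F >= 8 leaves {(13, 7), (17, 4), (22, 19), (32, 3), (40, 31)}.
Union: {(10, 1), (2, 1), (23, 1), (4, 20)} with {(13, 7), (17, 4), (22, 19), (32, 3), (40, 31)} → {(10, 1), (13, 7), (17, 4), (2, 1), (22, 19), (23, 1), (32, 3), (4, 20), (40, 31)}

{(10, 1), (13, 7), (17, 4), (2, 1), (22, 19), (23, 1), (32, 3), (4, 20), (40, 31)}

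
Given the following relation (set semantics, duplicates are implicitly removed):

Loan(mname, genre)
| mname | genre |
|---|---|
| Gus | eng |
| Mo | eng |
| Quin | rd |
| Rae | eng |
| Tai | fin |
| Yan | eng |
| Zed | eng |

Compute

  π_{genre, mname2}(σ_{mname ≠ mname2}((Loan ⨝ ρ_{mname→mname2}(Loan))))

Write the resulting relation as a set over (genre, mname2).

ρ[mname→mname2]: schema becomes (mname2, genre); tuples unchanged.
Loan ⋈ ρ_{mname→mname2}(Loan) (natural join on genre): {(Gus, eng, Gus), (Gus, eng, Mo), (Gus, eng, Rae), (Gus, eng, Yan), (Gus, eng, Zed), (Mo, eng, Gus), (Mo, eng, Mo), (Mo, eng, Rae), (Mo, eng, Yan), (Mo, eng, Zed), (Quin, rd, Quin), (Rae, eng, Gus), (Rae, eng, Mo), (Rae, eng, Rae), (Rae, eng, Yan), (Rae, eng, Zed), (Tai, fin, Tai), (Yan, eng, Gus), (Yan, eng, Mo), (Yan, eng, Rae), (Yan, eng, Yan), (Yan, eng, Zed), (Zed, eng, Gus), (Zed, eng, Mo), (Zed, eng, Rae), (Zed, eng, Yan), (Zed, eng, Zed)}
Filtering on mname ≠ mname2 leaves {(Gus, eng, Mo), (Gus, eng, Rae), (Gus, eng, Yan), (Gus, eng, Zed), (Mo, eng, Gus), (Mo, eng, Rae), (Mo, eng, Yan), (Mo, eng, Zed), (Rae, eng, Gus), (Rae, eng, Mo), (Rae, eng, Yan), (Rae, eng, Zed), (Yan, eng, Gus), (Yan, eng, Mo), (Yan, eng, Rae), (Yan, eng, Zed), (Zed, eng, Gus), (Zed, eng, Mo), (Zed, eng, Rae), (Zed, eng, Yan)}.
π_{genre, mname2} gives {(eng, Gus), (eng, Mo), (eng, Rae), (eng, Yan), (eng, Zed)} (15 duplicate(s) eliminated).

{(eng, Gus), (eng, Mo), (eng, Rae), (eng, Yan), (eng, Zed)}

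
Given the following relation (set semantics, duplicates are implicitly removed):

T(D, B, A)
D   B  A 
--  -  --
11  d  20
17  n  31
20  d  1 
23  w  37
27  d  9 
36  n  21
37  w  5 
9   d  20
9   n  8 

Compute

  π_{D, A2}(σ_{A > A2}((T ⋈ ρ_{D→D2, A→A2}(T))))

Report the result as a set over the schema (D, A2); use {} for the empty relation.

{(11, 1), (11, 9), (17, 21), (17, 8), (23, 5), (27, 1), (36, 8), (9, 1), (9, 9)}

ρ[D→D2, A→A2]: schema becomes (D2, B, A2); tuples unchanged.
Natural join on B: {(11, d, 20, 11, 20), (11, d, 20, 20, 1), (11, d, 20, 27, 9), (11, d, 20, 9, 20), (17, n, 31, 17, 31), (17, n, 31, 36, 21), (17, n, 31, 9, 8), (20, d, 1, 11, 20), (20, d, 1, 20, 1), (20, d, 1, 27, 9), (20, d, 1, 9, 20), (23, w, 37, 23, 37), (23, w, 37, 37, 5), (27, d, 9, 11, 20), (27, d, 9, 20, 1), (27, d, 9, 27, 9), (27, d, 9, 9, 20), (36, n, 21, 17, 31), (36, n, 21, 36, 21), (36, n, 21, 9, 8), (37, w, 5, 23, 37), (37, w, 5, 37, 5), (9, d, 20, 11, 20), (9, d, 20, 20, 1), (9, d, 20, 27, 9), (9, d, 20, 9, 20), (9, n, 8, 17, 31), (9, n, 8, 36, 21), (9, n, 8, 9, 8)}
Selection A > A2: {(11, d, 20, 20, 1), (11, d, 20, 27, 9), (17, n, 31, 36, 21), (17, n, 31, 9, 8), (23, w, 37, 37, 5), (27, d, 9, 20, 1), (36, n, 21, 9, 8), (9, d, 20, 20, 1), (9, d, 20, 27, 9)}
π_{D, A2} gives {(11, 1), (11, 9), (17, 21), (17, 8), (23, 5), (27, 1), (36, 8), (9, 1), (9, 9)}.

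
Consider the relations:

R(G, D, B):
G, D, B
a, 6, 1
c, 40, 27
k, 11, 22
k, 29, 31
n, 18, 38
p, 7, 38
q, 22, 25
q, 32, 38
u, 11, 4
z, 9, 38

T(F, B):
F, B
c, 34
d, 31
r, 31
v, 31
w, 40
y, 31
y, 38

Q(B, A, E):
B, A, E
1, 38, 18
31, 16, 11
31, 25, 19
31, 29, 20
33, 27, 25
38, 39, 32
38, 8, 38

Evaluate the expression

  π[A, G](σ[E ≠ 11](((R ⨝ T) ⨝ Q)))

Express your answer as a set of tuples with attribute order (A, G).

Joining R and T on B yields {(k, 29, 31, d), (k, 29, 31, r), (k, 29, 31, v), (k, 29, 31, y), (n, 18, 38, y), (p, 7, 38, y), (q, 32, 38, y), (z, 9, 38, y)}.
Joining (R ⨝ T) and Q on B yields {(k, 29, 31, d, 16, 11), (k, 29, 31, d, 25, 19), (k, 29, 31, d, 29, 20), (k, 29, 31, r, 16, 11), (k, 29, 31, r, 25, 19), (k, 29, 31, r, 29, 20), (k, 29, 31, v, 16, 11), (k, 29, 31, v, 25, 19), (k, 29, 31, v, 29, 20), (k, 29, 31, y, 16, 11), (k, 29, 31, y, 25, 19), (k, 29, 31, y, 29, 20), (n, 18, 38, y, 39, 32), (n, 18, 38, y, 8, 38), (p, 7, 38, y, 39, 32), (p, 7, 38, y, 8, 38), (q, 32, 38, y, 39, 32), (q, 32, 38, y, 8, 38), (z, 9, 38, y, 39, 32), (z, 9, 38, y, 8, 38)}.
Filtering on E ≠ 11 leaves {(k, 29, 31, d, 25, 19), (k, 29, 31, d, 29, 20), (k, 29, 31, r, 25, 19), (k, 29, 31, r, 29, 20), (k, 29, 31, v, 25, 19), (k, 29, 31, v, 29, 20), (k, 29, 31, y, 25, 19), (k, 29, 31, y, 29, 20), (n, 18, 38, y, 39, 32), (n, 18, 38, y, 8, 38), (p, 7, 38, y, 39, 32), (p, 7, 38, y, 8, 38), (q, 32, 38, y, 39, 32), (q, 32, 38, y, 8, 38), (z, 9, 38, y, 39, 32), (z, 9, 38, y, 8, 38)}.
Keep only column(s) A, G (6 duplicate(s) eliminated): {(25, k), (29, k), (39, n), (39, p), (39, q), (39, z), (8, n), (8, p), (8, q), (8, z)}

{(25, k), (29, k), (39, n), (39, p), (39, q), (39, z), (8, n), (8, p), (8, q), (8, z)}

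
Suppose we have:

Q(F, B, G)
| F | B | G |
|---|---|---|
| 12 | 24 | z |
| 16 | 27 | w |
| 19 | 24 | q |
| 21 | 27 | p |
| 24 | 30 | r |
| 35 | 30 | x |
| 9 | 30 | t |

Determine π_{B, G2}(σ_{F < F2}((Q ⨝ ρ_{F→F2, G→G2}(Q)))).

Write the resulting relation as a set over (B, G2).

{(24, q), (27, p), (30, r), (30, x)}

ρ[F→F2, G→G2]: schema becomes (F2, B, G2); tuples unchanged.
Joining Q and ρ_{F→F2, G→G2}(Q) on B yields {(12, 24, z, 12, z), (12, 24, z, 19, q), (16, 27, w, 16, w), (16, 27, w, 21, p), (19, 24, q, 12, z), (19, 24, q, 19, q), (21, 27, p, 16, w), (21, 27, p, 21, p), (24, 30, r, 24, r), (24, 30, r, 35, x), (24, 30, r, 9, t), (35, 30, x, 24, r), (35, 30, x, 35, x), (35, 30, x, 9, t), (9, 30, t, 24, r), (9, 30, t, 35, x), (9, 30, t, 9, t)}.
Selection F < F2: {(12, 24, z, 19, q), (16, 27, w, 21, p), (24, 30, r, 35, x), (9, 30, t, 24, r), (9, 30, t, 35, x)}
π[B, G2]: project onto (B, G2) (1 duplicate(s) eliminated) → {(24, q), (27, p), (30, r), (30, x)}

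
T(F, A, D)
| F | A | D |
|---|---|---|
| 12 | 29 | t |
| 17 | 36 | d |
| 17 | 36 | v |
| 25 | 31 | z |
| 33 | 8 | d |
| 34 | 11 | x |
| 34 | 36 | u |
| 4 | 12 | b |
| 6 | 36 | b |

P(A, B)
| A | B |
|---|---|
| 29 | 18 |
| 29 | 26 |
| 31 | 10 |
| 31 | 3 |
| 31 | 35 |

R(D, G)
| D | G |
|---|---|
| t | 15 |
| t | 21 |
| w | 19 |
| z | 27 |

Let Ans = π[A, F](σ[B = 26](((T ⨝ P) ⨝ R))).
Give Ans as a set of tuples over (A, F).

Natural join on A: {(12, 29, t, 18), (12, 29, t, 26), (25, 31, z, 10), (25, 31, z, 3), (25, 31, z, 35)}
Natural join on D: {(12, 29, t, 18, 15), (12, 29, t, 18, 21), (12, 29, t, 26, 15), (12, 29, t, 26, 21), (25, 31, z, 10, 27), (25, 31, z, 3, 27), (25, 31, z, 35, 27)}
Filtering on B = 26 leaves {(12, 29, t, 26, 15), (12, 29, t, 26, 21)}.
Keep only column(s) A, F (1 duplicate(s) eliminated): {(29, 12)}

{(29, 12)}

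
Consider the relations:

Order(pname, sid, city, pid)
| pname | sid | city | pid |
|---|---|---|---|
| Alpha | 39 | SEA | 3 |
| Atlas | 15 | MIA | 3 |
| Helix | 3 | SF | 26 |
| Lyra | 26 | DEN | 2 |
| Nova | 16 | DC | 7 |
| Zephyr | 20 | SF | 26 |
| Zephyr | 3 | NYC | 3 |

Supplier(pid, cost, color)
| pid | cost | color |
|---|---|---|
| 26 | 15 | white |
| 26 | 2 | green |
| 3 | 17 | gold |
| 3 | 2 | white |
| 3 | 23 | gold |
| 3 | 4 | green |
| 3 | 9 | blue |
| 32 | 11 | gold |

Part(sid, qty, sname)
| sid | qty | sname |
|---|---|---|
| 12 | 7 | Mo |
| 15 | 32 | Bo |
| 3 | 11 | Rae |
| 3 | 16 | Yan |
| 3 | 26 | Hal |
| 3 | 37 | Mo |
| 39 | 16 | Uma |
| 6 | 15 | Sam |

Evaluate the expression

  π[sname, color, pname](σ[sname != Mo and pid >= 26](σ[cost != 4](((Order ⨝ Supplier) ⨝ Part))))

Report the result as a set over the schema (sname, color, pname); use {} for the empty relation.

{(Hal, green, Helix), (Hal, white, Helix), (Rae, green, Helix), (Rae, white, Helix), (Yan, green, Helix), (Yan, white, Helix)}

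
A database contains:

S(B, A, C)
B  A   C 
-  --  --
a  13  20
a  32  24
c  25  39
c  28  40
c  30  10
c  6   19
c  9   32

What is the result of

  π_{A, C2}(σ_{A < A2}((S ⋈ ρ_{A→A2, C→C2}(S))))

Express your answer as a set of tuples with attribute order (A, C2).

{(13, 24), (25, 10), (25, 40), (28, 10), (6, 10), (6, 32), (6, 39), (6, 40), (9, 10), (9, 39), (9, 40)}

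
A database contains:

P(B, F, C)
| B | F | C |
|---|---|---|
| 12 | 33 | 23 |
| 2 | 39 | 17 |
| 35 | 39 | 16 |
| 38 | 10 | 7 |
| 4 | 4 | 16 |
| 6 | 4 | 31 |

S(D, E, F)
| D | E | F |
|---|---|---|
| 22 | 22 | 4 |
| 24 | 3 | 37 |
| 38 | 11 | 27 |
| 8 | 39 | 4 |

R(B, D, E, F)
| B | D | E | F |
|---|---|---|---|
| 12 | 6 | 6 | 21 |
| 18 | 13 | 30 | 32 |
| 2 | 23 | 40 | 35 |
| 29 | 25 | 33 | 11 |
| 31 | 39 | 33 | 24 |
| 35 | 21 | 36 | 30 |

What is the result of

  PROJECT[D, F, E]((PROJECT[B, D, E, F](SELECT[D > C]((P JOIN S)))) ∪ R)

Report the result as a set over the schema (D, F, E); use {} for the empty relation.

{(13, 32, 30), (21, 30, 36), (22, 4, 22), (23, 35, 40), (25, 11, 33), (39, 24, 33), (6, 21, 6)}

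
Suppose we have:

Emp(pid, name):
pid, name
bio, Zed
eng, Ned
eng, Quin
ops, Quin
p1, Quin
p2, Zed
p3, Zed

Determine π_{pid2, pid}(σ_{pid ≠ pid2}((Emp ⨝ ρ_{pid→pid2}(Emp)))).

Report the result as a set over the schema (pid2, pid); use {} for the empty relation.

ρ[pid→pid2]: schema becomes (pid2, name); tuples unchanged.
Emp ⋈ ρ_{pid→pid2}(Emp) (natural join on name): {(bio, Zed, bio), (bio, Zed, p2), (bio, Zed, p3), (eng, Ned, eng), (eng, Quin, eng), (eng, Quin, ops), (eng, Quin, p1), (ops, Quin, eng), (ops, Quin, ops), (ops, Quin, p1), (p1, Quin, eng), (p1, Quin, ops), (p1, Quin, p1), (p2, Zed, bio), (p2, Zed, p2), (p2, Zed, p3), (p3, Zed, bio), (p3, Zed, p2), (p3, Zed, p3)}
Selection pid ≠ pid2: {(bio, Zed, p2), (bio, Zed, p3), (eng, Quin, ops), (eng, Quin, p1), (ops, Quin, eng), (ops, Quin, p1), (p1, Quin, eng), (p1, Quin, ops), (p2, Zed, bio), (p2, Zed, p3), (p3, Zed, bio), (p3, Zed, p2)}
Keep only column(s) pid2, pid: {(bio, p2), (bio, p3), (eng, ops), (eng, p1), (ops, eng), (ops, p1), (p1, eng), (p1, ops), (p2, bio), (p2, p3), (p3, bio), (p3, p2)}

{(bio, p2), (bio, p3), (eng, ops), (eng, p1), (ops, eng), (ops, p1), (p1, eng), (p1, ops), (p2, bio), (p2, p3), (p3, bio), (p3, p2)}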